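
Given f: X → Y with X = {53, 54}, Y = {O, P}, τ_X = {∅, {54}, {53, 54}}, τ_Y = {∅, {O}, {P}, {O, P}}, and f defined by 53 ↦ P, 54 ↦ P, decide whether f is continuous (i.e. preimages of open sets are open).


f IS continuous.

Compute f^{-1}(U) for each U ∈ τ_Y:
  U = ∅: f^{-1}(U) = ∅ ∈ τ_X ✓.
  U = {O}: f^{-1}(U) = ∅ ∈ τ_X ✓.
  U = {P}: f^{-1}(U) = {53, 54} ∈ τ_X ✓.
  U = {O, P}: f^{-1}(U) = {53, 54} ∈ τ_X ✓.
Every preimage lies in τ_X, so f IS continuous.


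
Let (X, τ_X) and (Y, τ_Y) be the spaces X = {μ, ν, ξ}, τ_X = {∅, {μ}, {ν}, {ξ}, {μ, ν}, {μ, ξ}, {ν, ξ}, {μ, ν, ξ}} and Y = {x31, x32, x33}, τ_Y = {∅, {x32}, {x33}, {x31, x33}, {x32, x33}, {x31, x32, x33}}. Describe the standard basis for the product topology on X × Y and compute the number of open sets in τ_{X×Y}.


Basis B = {∅ × ∅, {μ} × {x32}, {μ} × {x33}, {ν} × {x32}, {ν} × {x33}, {ξ} × {x32}, {ξ} × {x33}, {μ} × {x31, x33}, {μ} × {x32, x33}, {μ, ν} × {x32}, {μ, ξ} × {x32}, {μ, ν} × {x33}, {μ, ξ} × {x33}, {ν} × {x31, x33}, {ν} × {x32, x33}, {ν, ξ} × {x32}, {ν, ξ} × {x33}, {ξ} × {x31, x33}, {ξ} × {x32, x33}, {μ} × {x31, x32, x33}, {μ, ν, ξ} × {x32}, {μ, ν, ξ} × {x33}, {ν} × {x31, x32, x33}, {ξ} × {x31, x32, x33}, {μ, ν} × {x31, x33}, {μ, ξ} × {x31, x33}, {μ, ν} × {x32, x33}, {μ, ξ} × {x32, x33}, {ν, ξ} × {x31, x33}, {ν, ξ} × {x32, x33}, {μ, ν} × {x31, x32, x33}, {μ, ξ} × {x31, x32, x33}, {μ, ν, ξ} × {x31, x33}, {μ, ν, ξ} × {x32, x33}, {ν, ξ} × {x31, x32, x33}, {μ, ν, ξ} × {x31, x32, x33}}; |τ_{X×Y}| = 216.

Enumerate products U × V with U ∈ τ_X, V ∈ τ_Y (deduplicated):
  ∅ × ∅ = {} (∅)
  {μ} × {x32} = {(μ,x32)}
  {μ} × {x33} = {(μ,x33)}
  {ν} × {x32} = {(ν,x32)}
  {ν} × {x33} = {(ν,x33)}
  {ξ} × {x32} = {(ξ,x32)}
  {ξ} × {x33} = {(ξ,x33)}
  {μ} × {x31, x33} = {(μ,x31), (μ,x33)}
  {μ} × {x32, x33} = {(μ,x32), (μ,x33)}
  {μ, ν} × {x32} = {(μ,x32), (ν,x32)}
  {μ, ξ} × {x32} = {(μ,x32), (ξ,x32)}
  {μ, ν} × {x33} = {(μ,x33), (ν,x33)}
  {μ, ξ} × {x33} = {(μ,x33), (ξ,x33)}
  {ν} × {x31, x33} = {(ν,x31), (ν,x33)}
  {ν} × {x32, x33} = {(ν,x32), (ν,x33)}
  {ν, ξ} × {x32} = {(ν,x32), (ξ,x32)}
  {ν, ξ} × {x33} = {(ν,x33), (ξ,x33)}
  {ξ} × {x31, x33} = {(ξ,x31), (ξ,x33)}
  {ξ} × {x32, x33} = {(ξ,x32), (ξ,x33)}
  {μ} × {x31, x32, x33} = {(μ,x31), (μ,x32), (μ,x33)}
  {μ, ν, ξ} × {x32} = {(μ,x32), (ν,x32), (ξ,x32)}
  {μ, ν, ξ} × {x33} = {(μ,x33), (ν,x33), (ξ,x33)}
  {ν} × {x31, x32, x33} = {(ν,x31), (ν,x32), (ν,x33)}
  {ξ} × {x31, x32, x33} = {(ξ,x31), (ξ,x32), (ξ,x33)}
  {μ, ν} × {x31, x33} = {(μ,x31), (μ,x33), (ν,x31), (ν,x33)}
  {μ, ξ} × {x31, x33} = {(μ,x31), (μ,x33), (ξ,x31), (ξ,x33)}
  {μ, ν} × {x32, x33} = {(μ,x32), (μ,x33), (ν,x32), (ν,x33)}
  {μ, ξ} × {x32, x33} = {(μ,x32), (μ,x33), (ξ,x32), (ξ,x33)}
  {ν, ξ} × {x31, x33} = {(ν,x31), (ν,x33), (ξ,x31), (ξ,x33)}
  {ν, ξ} × {x32, x33} = {(ν,x32), (ν,x33), (ξ,x32), (ξ,x33)}
  {μ, ν} × {x31, x32, x33} = {(μ,x31), (μ,x32), (μ,x33), (ν,x31), (ν,x32), (ν,x33)}
  {μ, ξ} × {x31, x32, x33} = {(μ,x31), (μ,x32), (μ,x33), (ξ,x31), (ξ,x32), (ξ,x33)}
  {μ, ν, ξ} × {x31, x33} = {(μ,x31), (μ,x33), (ν,x31), (ν,x33), (ξ,x31), (ξ,x33)}
  {μ, ν, ξ} × {x32, x33} = {(μ,x32), (μ,x33), (ν,x32), (ν,x33), (ξ,x32), (ξ,x33)}
  {ν, ξ} × {x31, x32, x33} = {(ν,x31), (ν,x32), (ν,x33), (ξ,x31), (ξ,x32), (ξ,x33)}
  {μ, ν, ξ} × {x31, x32, x33} = {(μ,x31), (μ,x32), (μ,x33), (ν,x31), (ν,x32), (ν,x33), (ξ,x31), (ξ,x32), (ξ,x33)}
These 36 distinct sets form the basis B.
Close under arbitrary unions to get τ_{X×Y}; counting gives |τ_{X×Y}| = 216.


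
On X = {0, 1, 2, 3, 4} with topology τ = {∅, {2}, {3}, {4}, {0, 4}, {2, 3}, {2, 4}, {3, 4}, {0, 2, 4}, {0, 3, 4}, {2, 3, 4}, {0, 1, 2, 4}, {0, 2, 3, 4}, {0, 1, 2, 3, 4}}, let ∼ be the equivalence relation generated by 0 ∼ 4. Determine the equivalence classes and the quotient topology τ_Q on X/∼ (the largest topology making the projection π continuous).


X/∼ = {[0=4], [1], [2], [3]}; |τ_Q| = 10.

Equivalence classes: [0=4], [1], [2], [3].
Quotient map π: X → X/∼ sends 0 ↦ [0=4], 1 ↦ [1], 2 ↦ [2], 3 ↦ [3], 4 ↦ [0=4].
For each subset V ⊆ X/∼, compute π^{-1}(V) ⊆ X and check whether π^{-1}(V) ∈ τ. V is open in τ_Q iff π^{-1}(V) ∈ τ.
  V = {}: π^{-1}(V) = ∅ ∈ τ ✓.
  V = {[0=4]}: π^{-1}(V) = {0, 4} ∈ τ ✓.
  V = {[1]}: π^{-1}(V) = {1} ∉ τ ✗.
  V = {[0=4], [1]}: π^{-1}(V) = {0, 1, 4} ∉ τ ✗.
  V = {[2]}: π^{-1}(V) = {2} ∈ τ ✓.
  V = {[0=4], [2]}: π^{-1}(V) = {0, 2, 4} ∈ τ ✓.
  V = {[1], [2]}: π^{-1}(V) = {1, 2} ∉ τ ✗.
  V = {[0=4], [1], [2]}: π^{-1}(V) = {0, 1, 2, 4} ∈ τ ✓.
  V = {[3]}: π^{-1}(V) = {3} ∈ τ ✓.
  V = {[0=4], [3]}: π^{-1}(V) = {0, 3, 4} ∈ τ ✓.
  V = {[1], [3]}: π^{-1}(V) = {1, 3} ∉ τ ✗.
  V = {[0=4], [1], [3]}: π^{-1}(V) = {0, 1, 3, 4} ∉ τ ✗.
  V = {[2], [3]}: π^{-1}(V) = {2, 3} ∈ τ ✓.
  V = {[0=4], [2], [3]}: π^{-1}(V) = {0, 2, 3, 4} ∈ τ ✓.
  V = {[1], [2], [3]}: π^{-1}(V) = {1, 2, 3} ∉ τ ✗.
  V = {[0=4], [1], [2], [3]}: π^{-1}(V) = {0, 1, 2, 3, 4} ∈ τ ✓.
Open sets in the quotient: τ_Q = {{}, {[0=4]}, {[2]}, {[0=4], [2]}, {[0=4], [1], [2]}, {[3]}, {[0=4], [3]}, {[2], [3]}, {[0=4], [2], [3]}, {[0=4], [1], [2], [3]}} (10 elements).


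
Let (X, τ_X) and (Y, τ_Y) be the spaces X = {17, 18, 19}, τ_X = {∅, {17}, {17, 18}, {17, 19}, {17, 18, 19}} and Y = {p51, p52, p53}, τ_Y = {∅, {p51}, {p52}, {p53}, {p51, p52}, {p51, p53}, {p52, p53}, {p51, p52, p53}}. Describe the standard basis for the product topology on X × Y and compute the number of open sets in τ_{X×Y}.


Basis B = {∅ × ∅, {17} × {p51}, {17} × {p52}, {17} × {p53}, {17} × {p51, p52}, {17} × {p51, p53}, {17, 18} × {p51}, {17, 19} × {p51}, {17} × {p52, p53}, {17, 18} × {p52}, {17, 19} × {p52}, {17, 18} × {p53}, {17, 19} × {p53}, {17} × {p51, p52, p53}, {17, 18, 19} × {p51}, {17, 18, 19} × {p52}, {17, 18, 19} × {p53}, {17, 18} × {p51, p52}, {17, 19} × {p51, p52}, {17, 18} × {p51, p53}, {17, 19} × {p51, p53}, {17, 18} × {p52, p53}, {17, 19} × {p52, p53}, {17, 18} × {p51, p52, p53}, {17, 19} × {p51, p52, p53}, {17, 18, 19} × {p51, p52}, {17, 18, 19} × {p51, p53}, {17, 18, 19} × {p52, p53}, {17, 18, 19} × {p51, p52, p53}}; |τ_{X×Y}| = 125.

Enumerate products U × V with U ∈ τ_X, V ∈ τ_Y (deduplicated):
  ∅ × ∅ = {} (∅)
  {17} × {p51} = {(17,p51)}
  {17} × {p52} = {(17,p52)}
  {17} × {p53} = {(17,p53)}
  {17} × {p51, p52} = {(17,p51), (17,p52)}
  {17} × {p51, p53} = {(17,p51), (17,p53)}
  {17, 18} × {p51} = {(17,p51), (18,p51)}
  {17, 19} × {p51} = {(17,p51), (19,p51)}
  {17} × {p52, p53} = {(17,p52), (17,p53)}
  {17, 18} × {p52} = {(17,p52), (18,p52)}
  {17, 19} × {p52} = {(17,p52), (19,p52)}
  {17, 18} × {p53} = {(17,p53), (18,p53)}
  {17, 19} × {p53} = {(17,p53), (19,p53)}
  {17} × {p51, p52, p53} = {(17,p51), (17,p52), (17,p53)}
  {17, 18, 19} × {p51} = {(17,p51), (18,p51), (19,p51)}
  {17, 18, 19} × {p52} = {(17,p52), (18,p52), (19,p52)}
  {17, 18, 19} × {p53} = {(17,p53), (18,p53), (19,p53)}
  {17, 18} × {p51, p52} = {(17,p51), (17,p52), (18,p51), (18,p52)}
  {17, 19} × {p51, p52} = {(17,p51), (17,p52), (19,p51), (19,p52)}
  {17, 18} × {p51, p53} = {(17,p51), (17,p53), (18,p51), (18,p53)}
  {17, 19} × {p51, p53} = {(17,p51), (17,p53), (19,p51), (19,p53)}
  {17, 18} × {p52, p53} = {(17,p52), (17,p53), (18,p52), (18,p53)}
  {17, 19} × {p52, p53} = {(17,p52), (17,p53), (19,p52), (19,p53)}
  {17, 18} × {p51, p52, p53} = {(17,p51), (17,p52), (17,p53), (18,p51), (18,p52), (18,p53)}
  {17, 19} × {p51, p52, p53} = {(17,p51), (17,p52), (17,p53), (19,p51), (19,p52), (19,p53)}
  {17, 18, 19} × {p51, p52} = {(17,p51), (17,p52), (18,p51), (18,p52), (19,p51), (19,p52)}
  {17, 18, 19} × {p51, p53} = {(17,p51), (17,p53), (18,p51), (18,p53), (19,p51), (19,p53)}
  {17, 18, 19} × {p52, p53} = {(17,p52), (17,p53), (18,p52), (18,p53), (19,p52), (19,p53)}
  {17, 18, 19} × {p51, p52, p53} = {(17,p51), (17,p52), (17,p53), (18,p51), (18,p52), (18,p53), (19,p51), (19,p52), (19,p53)}
These 29 distinct sets form the basis B.
Close under arbitrary unions to get τ_{X×Y}; counting gives |τ_{X×Y}| = 125.


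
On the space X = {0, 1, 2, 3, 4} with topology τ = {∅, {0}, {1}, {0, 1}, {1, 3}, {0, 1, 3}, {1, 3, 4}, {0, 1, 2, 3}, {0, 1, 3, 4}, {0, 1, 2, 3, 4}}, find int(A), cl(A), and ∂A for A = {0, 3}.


int(A) = {0}, cl(A) = {0, 2, 3, 4}, ∂A = {2, 3, 4}.

Closed sets in (X, τ) are complements of opens:
  closed(X, τ) = {∅, {2}, {4}, {0, 2}, {2, 4}, {0, 2, 4}, {2, 3, 4}, {0, 2, 3, 4}, {1, 2, 3, 4}, {0, 1, 2, 3, 4}}.
int(A) = ⋃ {U ∈ τ : U ⊆ A}. Opens contained in A: ∅, {0}.
Taking the union of these: int(A) = {0}.
cl(A) = ⋂ {C closed : A ⊆ C}. Closed sets containing A: {0, 2, 3, 4}, {0, 1, 2, 3, 4}.
Intersecting these: cl(A) = {0, 2, 3, 4}.
∂A = cl(A) ∖ int(A) = {0, 2, 3, 4} ∖ {0} = {2, 3, 4}.


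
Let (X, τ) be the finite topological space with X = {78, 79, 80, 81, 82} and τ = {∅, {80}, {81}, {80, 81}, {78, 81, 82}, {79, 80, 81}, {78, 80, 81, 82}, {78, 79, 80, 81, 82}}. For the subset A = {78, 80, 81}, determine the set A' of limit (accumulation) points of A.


A' = {78, 79, 82}

For each x ∈ X, list the open sets U ∈ τ with x ∈ U, then check whether U ∩ (A ∖ {x}) ≠ ∅ for every such U.
  x = 78: opens ∋ x are {78, 81, 82}, {78, 80, 81, 82}, {78, 79, 80, 81, 82}; each meets A ∖ {78}, so x IS a limit point.
  x = 79: opens ∋ x are {79, 80, 81}, {78, 79, 80, 81, 82}; each meets A ∖ {79}, so x IS a limit point.
  x = 80: open {80} ∋ x has {80} ∩ (A ∖ {80}) = ∅, so x is NOT a limit point.
  x = 81: open {81} ∋ x has {81} ∩ (A ∖ {81}) = ∅, so x is NOT a limit point.
  x = 82: opens ∋ x are {78, 81, 82}, {78, 80, 81, 82}, {78, 79, 80, 81, 82}; each meets A ∖ {82}, so x IS a limit point.
Collecting: A' = {78, 79, 82}.


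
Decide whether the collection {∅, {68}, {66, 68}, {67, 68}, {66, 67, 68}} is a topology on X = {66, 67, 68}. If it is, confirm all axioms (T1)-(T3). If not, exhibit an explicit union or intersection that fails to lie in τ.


τ IS a topology on X.

Axiom (T1): ∅ ∈ τ? Yes; X ∈ τ? Yes.
Axiom (T2/T3): check pairwise unions and intersections of members of τ.
All pairwise intersections and unions checked — each lies in τ. Therefore τ satisfies (T1), (T2), (T3): it IS a topology on X.


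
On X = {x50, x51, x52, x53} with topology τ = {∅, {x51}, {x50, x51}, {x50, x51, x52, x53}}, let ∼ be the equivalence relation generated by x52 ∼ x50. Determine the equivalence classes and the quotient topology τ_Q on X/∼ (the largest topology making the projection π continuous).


X/∼ = {[x50=x52], [x51], [x53]}; |τ_Q| = 3.

Equivalence classes: [x50=x52], [x51], [x53].
Quotient map π: X → X/∼ sends x50 ↦ [x50=x52], x51 ↦ [x51], x52 ↦ [x50=x52], x53 ↦ [x53].
For each subset V ⊆ X/∼, compute π^{-1}(V) ⊆ X and check whether π^{-1}(V) ∈ τ. V is open in τ_Q iff π^{-1}(V) ∈ τ.
  V = {}: π^{-1}(V) = ∅ ∈ τ ✓.
  V = {[x50=x52]}: π^{-1}(V) = {x50, x52} ∉ τ ✗.
  V = {[x51]}: π^{-1}(V) = {x51} ∈ τ ✓.
  V = {[x50=x52], [x51]}: π^{-1}(V) = {x50, x51, x52} ∉ τ ✗.
  V = {[x53]}: π^{-1}(V) = {x53} ∉ τ ✗.
  V = {[x50=x52], [x53]}: π^{-1}(V) = {x50, x52, x53} ∉ τ ✗.
  V = {[x51], [x53]}: π^{-1}(V) = {x51, x53} ∉ τ ✗.
  V = {[x50=x52], [x51], [x53]}: π^{-1}(V) = {x50, x51, x52, x53} ∈ τ ✓.
Open sets in the quotient: τ_Q = {{}, {[x51]}, {[x50=x52], [x51], [x53]}} (3 elements).


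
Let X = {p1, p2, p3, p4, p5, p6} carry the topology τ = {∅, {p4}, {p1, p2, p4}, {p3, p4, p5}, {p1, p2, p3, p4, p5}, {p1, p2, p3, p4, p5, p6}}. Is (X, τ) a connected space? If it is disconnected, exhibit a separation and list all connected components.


(X, τ) is connected.

Find clopen sets (U ∈ τ with X ∖ U ∈ τ):
  U = ∅, X ∖ U = {p1, p2, p3, p4, p5, p6} — both open, so U is clopen.
  U = {p1, p2, p3, p4, p5, p6}, X ∖ U = ∅ — both open, so U is clopen.
Only trivial clopens (∅ and X) exist, so (X, τ) is connected.
Compute connected components by grouping points that agree on all clopens:
  component: {p1, p2, p3, p4, p5, p6}


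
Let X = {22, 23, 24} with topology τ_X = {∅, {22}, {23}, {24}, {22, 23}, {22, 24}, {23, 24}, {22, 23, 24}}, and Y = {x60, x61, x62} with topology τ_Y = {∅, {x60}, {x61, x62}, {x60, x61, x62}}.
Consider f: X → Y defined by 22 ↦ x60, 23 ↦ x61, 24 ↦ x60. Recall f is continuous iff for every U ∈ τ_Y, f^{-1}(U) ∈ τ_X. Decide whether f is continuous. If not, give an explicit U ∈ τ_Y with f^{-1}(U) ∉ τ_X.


f IS continuous.

Compute f^{-1}(U) for each U ∈ τ_Y:
  U = ∅: f^{-1}(U) = ∅ ∈ τ_X ✓.
  U = {x60}: f^{-1}(U) = {22, 24} ∈ τ_X ✓.
  U = {x61, x62}: f^{-1}(U) = {23} ∈ τ_X ✓.
  U = {x60, x61, x62}: f^{-1}(U) = {22, 23, 24} ∈ τ_X ✓.
Every preimage lies in τ_X, so f IS continuous.


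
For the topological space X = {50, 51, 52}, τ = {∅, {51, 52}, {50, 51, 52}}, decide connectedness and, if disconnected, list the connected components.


(X, τ) is connected.

Find clopen sets (U ∈ τ with X ∖ U ∈ τ):
  U = ∅, X ∖ U = {50, 51, 52} — both open, so U is clopen.
  U = {50, 51, 52}, X ∖ U = ∅ — both open, so U is clopen.
Only trivial clopens (∅ and X) exist, so (X, τ) is connected.
Compute connected components by grouping points that agree on all clopens:
  component: {50, 51, 52}


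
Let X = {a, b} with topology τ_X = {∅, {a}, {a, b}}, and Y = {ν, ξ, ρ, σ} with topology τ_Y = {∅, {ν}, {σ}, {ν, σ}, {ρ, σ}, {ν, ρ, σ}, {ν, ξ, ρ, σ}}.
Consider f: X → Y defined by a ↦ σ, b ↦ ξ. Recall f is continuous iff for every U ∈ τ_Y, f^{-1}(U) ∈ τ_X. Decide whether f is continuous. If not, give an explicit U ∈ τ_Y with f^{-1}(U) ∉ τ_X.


f IS continuous.

Compute f^{-1}(U) for each U ∈ τ_Y:
  U = ∅: f^{-1}(U) = ∅ ∈ τ_X ✓.
  U = {ν}: f^{-1}(U) = ∅ ∈ τ_X ✓.
  U = {σ}: f^{-1}(U) = {a} ∈ τ_X ✓.
  U = {ν, σ}: f^{-1}(U) = {a} ∈ τ_X ✓.
  U = {ρ, σ}: f^{-1}(U) = {a} ∈ τ_X ✓.
  U = {ν, ρ, σ}: f^{-1}(U) = {a} ∈ τ_X ✓.
  U = {ν, ξ, ρ, σ}: f^{-1}(U) = {a, b} ∈ τ_X ✓.
Every preimage lies in τ_X, so f IS continuous.


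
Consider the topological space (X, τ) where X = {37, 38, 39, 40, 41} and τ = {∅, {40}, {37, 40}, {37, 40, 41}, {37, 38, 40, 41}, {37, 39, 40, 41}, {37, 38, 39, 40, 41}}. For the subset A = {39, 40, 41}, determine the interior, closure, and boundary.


int(A) = {40}, cl(A) = {37, 38, 39, 40, 41}, ∂A = {37, 38, 39, 41}.

Closed sets in (X, τ) are complements of opens:
  closed(X, τ) = {∅, {38}, {39}, {38, 39}, {38, 39, 41}, {37, 38, 39, 41}, {37, 38, 39, 40, 41}}.
int(A) = ⋃ {U ∈ τ : U ⊆ A}. Opens contained in A: ∅, {40}.
Taking the union of these: int(A) = {40}.
cl(A) = ⋂ {C closed : A ⊆ C}. Closed sets containing A: {37, 38, 39, 40, 41}.
Intersecting these: cl(A) = {37, 38, 39, 40, 41}.
∂A = cl(A) ∖ int(A) = {37, 38, 39, 40, 41} ∖ {40} = {37, 38, 39, 41}.


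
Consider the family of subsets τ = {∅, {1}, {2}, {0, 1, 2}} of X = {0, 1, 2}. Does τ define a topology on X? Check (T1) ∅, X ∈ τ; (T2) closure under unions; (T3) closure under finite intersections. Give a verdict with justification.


τ is NOT a topology on X.

Axiom (T1): ∅ ∈ τ? Yes; X ∈ τ? Yes.
Axiom (T2/T3): check pairwise unions and intersections of members of τ.
Counterexample for (T2): {1} ∪ {2} = {1, 2} ∉ τ. Therefore τ is NOT a topology.


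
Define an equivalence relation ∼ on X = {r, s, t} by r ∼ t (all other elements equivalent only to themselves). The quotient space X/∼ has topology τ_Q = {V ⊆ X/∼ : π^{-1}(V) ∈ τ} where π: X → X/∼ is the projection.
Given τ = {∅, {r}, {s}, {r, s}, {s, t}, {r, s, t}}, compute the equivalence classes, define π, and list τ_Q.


X/∼ = {[r=t], [s]}; |τ_Q| = 3.

Equivalence classes: [r=t], [s].
Quotient map π: X → X/∼ sends r ↦ [r=t], s ↦ [s], t ↦ [r=t].
For each subset V ⊆ X/∼, compute π^{-1}(V) ⊆ X and check whether π^{-1}(V) ∈ τ. V is open in τ_Q iff π^{-1}(V) ∈ τ.
  V = {}: π^{-1}(V) = ∅ ∈ τ ✓.
  V = {[r=t]}: π^{-1}(V) = {r, t} ∉ τ ✗.
  V = {[s]}: π^{-1}(V) = {s} ∈ τ ✓.
  V = {[r=t], [s]}: π^{-1}(V) = {r, s, t} ∈ τ ✓.
Open sets in the quotient: τ_Q = {{}, {[s]}, {[r=t], [s]}} (3 elements).


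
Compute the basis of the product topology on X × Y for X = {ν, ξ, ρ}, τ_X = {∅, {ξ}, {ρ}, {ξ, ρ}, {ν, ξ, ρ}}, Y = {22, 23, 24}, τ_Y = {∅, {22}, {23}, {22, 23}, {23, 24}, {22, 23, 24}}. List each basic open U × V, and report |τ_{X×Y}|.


Basis B = {∅ × ∅, {ξ} × {22}, {ξ} × {23}, {ρ} × {22}, {ρ} × {23}, {ξ} × {22, 23}, {ξ, ρ} × {22}, {ξ} × {23, 24}, {ξ, ρ} × {23}, {ρ} × {22, 23}, {ρ} × {23, 24}, {ν, ξ, ρ} × {22}, {ν, ξ, ρ} × {23}, {ξ} × {22, 23, 24}, {ρ} × {22, 23, 24}, {ξ, ρ} × {22, 23}, {ξ, ρ} × {23, 24}, {ν, ξ, ρ} × {22, 23}, {ν, ξ, ρ} × {23, 24}, {ξ, ρ} × {22, 23, 24}, {ν, ξ, ρ} × {22, 23, 24}}; |τ_{X×Y}| = 70.

Enumerate products U × V with U ∈ τ_X, V ∈ τ_Y (deduplicated):
  ∅ × ∅ = {} (∅)
  {ξ} × {22} = {(ξ,22)}
  {ξ} × {23} = {(ξ,23)}
  {ρ} × {22} = {(ρ,22)}
  {ρ} × {23} = {(ρ,23)}
  {ξ} × {22, 23} = {(ξ,22), (ξ,23)}
  {ξ, ρ} × {22} = {(ξ,22), (ρ,22)}
  {ξ} × {23, 24} = {(ξ,23), (ξ,24)}
  {ξ, ρ} × {23} = {(ξ,23), (ρ,23)}
  {ρ} × {22, 23} = {(ρ,22), (ρ,23)}
  {ρ} × {23, 24} = {(ρ,23), (ρ,24)}
  {ν, ξ, ρ} × {22} = {(ν,22), (ξ,22), (ρ,22)}
  {ν, ξ, ρ} × {23} = {(ν,23), (ξ,23), (ρ,23)}
  {ξ} × {22, 23, 24} = {(ξ,22), (ξ,23), (ξ,24)}
  {ρ} × {22, 23, 24} = {(ρ,22), (ρ,23), (ρ,24)}
  {ξ, ρ} × {22, 23} = {(ξ,22), (ξ,23), (ρ,22), (ρ,23)}
  {ξ, ρ} × {23, 24} = {(ξ,23), (ξ,24), (ρ,23), (ρ,24)}
  {ν, ξ, ρ} × {22, 23} = {(ν,22), (ν,23), (ξ,22), (ξ,23), (ρ,22), (ρ,23)}
  {ν, ξ, ρ} × {23, 24} = {(ν,23), (ν,24), (ξ,23), (ξ,24), (ρ,23), (ρ,24)}
  {ξ, ρ} × {22, 23, 24} = {(ξ,22), (ξ,23), (ξ,24), (ρ,22), (ρ,23), (ρ,24)}
  {ν, ξ, ρ} × {22, 23, 24} = {(ν,22), (ν,23), (ν,24), (ξ,22), (ξ,23), (ξ,24), (ρ,22), (ρ,23), (ρ,24)}
These 21 distinct sets form the basis B.
Close under arbitrary unions to get τ_{X×Y}; counting gives |τ_{X×Y}| = 70.


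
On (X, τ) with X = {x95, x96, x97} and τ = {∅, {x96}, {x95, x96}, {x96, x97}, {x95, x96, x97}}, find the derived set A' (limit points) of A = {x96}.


A' = {x95, x97}

For each x ∈ X, list the open sets U ∈ τ with x ∈ U, then check whether U ∩ (A ∖ {x}) ≠ ∅ for every such U.
  x = x95: opens ∋ x are {x95, x96}, {x95, x96, x97}; each meets A ∖ {x95}, so x IS a limit point.
  x = x96: open {x96} ∋ x has {x96} ∩ (A ∖ {x96}) = ∅, so x is NOT a limit point.
  x = x97: opens ∋ x are {x96, x97}, {x95, x96, x97}; each meets A ∖ {x97}, so x IS a limit point.
Collecting: A' = {x95, x97}.


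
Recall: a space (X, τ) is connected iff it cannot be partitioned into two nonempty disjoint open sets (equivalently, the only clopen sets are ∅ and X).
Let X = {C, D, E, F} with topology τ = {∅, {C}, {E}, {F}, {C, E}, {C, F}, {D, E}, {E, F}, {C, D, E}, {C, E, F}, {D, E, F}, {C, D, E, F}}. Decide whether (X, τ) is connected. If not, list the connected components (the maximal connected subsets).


(X, τ) is disconnected; components = [{C}, {F}, {D, E}].

Find clopen sets (U ∈ τ with X ∖ U ∈ τ):
  U = ∅, X ∖ U = {C, D, E, F} — both open, so U is clopen.
  U = {C}, X ∖ U = {D, E, F} — both open, so U is clopen.
  U = {F}, X ∖ U = {C, D, E} — both open, so U is clopen.
  U = {C, F}, X ∖ U = {D, E} — both open, so U is clopen.
  U = {D, E}, X ∖ U = {C, F} — both open, so U is clopen.
  U = {C, D, E}, X ∖ U = {F} — both open, so U is clopen.
  U = {D, E, F}, X ∖ U = {C} — both open, so U is clopen.
  U = {C, D, E, F}, X ∖ U = ∅ — both open, so U is clopen.
Nontrivial clopen(s) exist: e.g. {F}. So (X, τ) is disconnected.
Compute connected components by grouping points that agree on all clopens:
  component: {C}
  component: {F}
  component: {D, E}


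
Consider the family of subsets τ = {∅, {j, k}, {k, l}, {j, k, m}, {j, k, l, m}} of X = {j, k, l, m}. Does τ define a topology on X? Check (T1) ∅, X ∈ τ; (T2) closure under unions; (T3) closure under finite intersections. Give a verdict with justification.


τ is NOT a topology on X.

Axiom (T1): ∅ ∈ τ? Yes; X ∈ τ? Yes.
Axiom (T2/T3): check pairwise unions and intersections of members of τ.
Counterexample for (T3): {j, k} ∩ {k, l} = {k} ∉ τ. Therefore τ is NOT a topology.


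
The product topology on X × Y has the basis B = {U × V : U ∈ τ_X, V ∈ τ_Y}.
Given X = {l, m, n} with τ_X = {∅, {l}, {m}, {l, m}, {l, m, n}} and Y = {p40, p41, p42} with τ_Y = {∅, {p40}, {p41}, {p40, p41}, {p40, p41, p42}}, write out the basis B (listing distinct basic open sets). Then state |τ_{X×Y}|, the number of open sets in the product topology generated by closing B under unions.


Basis B = {∅ × ∅, {l} × {p40}, {l} × {p41}, {m} × {p40}, {m} × {p41}, {l} × {p40, p41}, {l, m} × {p40}, {l, m} × {p41}, {m} × {p40, p41}, {l} × {p40, p41, p42}, {l, m, n} × {p40}, {l, m, n} × {p41}, {m} × {p40, p41, p42}, {l, m} × {p40, p41}, {l, m} × {p40, p41, p42}, {l, m, n} × {p40, p41}, {l, m, n} × {p40, p41, p42}}; |τ_{X×Y}| = 48.

Enumerate products U × V with U ∈ τ_X, V ∈ τ_Y (deduplicated):
  ∅ × ∅ = {} (∅)
  {l} × {p40} = {(l,p40)}
  {l} × {p41} = {(l,p41)}
  {m} × {p40} = {(m,p40)}
  {m} × {p41} = {(m,p41)}
  {l} × {p40, p41} = {(l,p40), (l,p41)}
  {l, m} × {p40} = {(l,p40), (m,p40)}
  {l, m} × {p41} = {(l,p41), (m,p41)}
  {m} × {p40, p41} = {(m,p40), (m,p41)}
  {l} × {p40, p41, p42} = {(l,p40), (l,p41), (l,p42)}
  {l, m, n} × {p40} = {(l,p40), (m,p40), (n,p40)}
  {l, m, n} × {p41} = {(l,p41), (m,p41), (n,p41)}
  {m} × {p40, p41, p42} = {(m,p40), (m,p41), (m,p42)}
  {l, m} × {p40, p41} = {(l,p40), (l,p41), (m,p40), (m,p41)}
  {l, m} × {p40, p41, p42} = {(l,p40), (l,p41), (l,p42), (m,p40), (m,p41), (m,p42)}
  {l, m, n} × {p40, p41} = {(l,p40), (l,p41), (m,p40), (m,p41), (n,p40), (n,p41)}
  {l, m, n} × {p40, p41, p42} = {(l,p40), (l,p41), (l,p42), (m,p40), (m,p41), (m,p42), (n,p40), (n,p41), (n,p42)}
These 17 distinct sets form the basis B.
Close under arbitrary unions to get τ_{X×Y}; counting gives |τ_{X×Y}| = 48.


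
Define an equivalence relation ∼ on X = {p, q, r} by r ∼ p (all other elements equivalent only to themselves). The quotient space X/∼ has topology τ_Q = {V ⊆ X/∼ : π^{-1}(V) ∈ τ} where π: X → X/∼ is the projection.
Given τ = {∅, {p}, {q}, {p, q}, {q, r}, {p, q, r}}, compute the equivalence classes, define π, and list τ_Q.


X/∼ = {[p=r], [q]}; |τ_Q| = 3.

Equivalence classes: [p=r], [q].
Quotient map π: X → X/∼ sends p ↦ [p=r], q ↦ [q], r ↦ [p=r].
For each subset V ⊆ X/∼, compute π^{-1}(V) ⊆ X and check whether π^{-1}(V) ∈ τ. V is open in τ_Q iff π^{-1}(V) ∈ τ.
  V = {}: π^{-1}(V) = ∅ ∈ τ ✓.
  V = {[p=r]}: π^{-1}(V) = {p, r} ∉ τ ✗.
  V = {[q]}: π^{-1}(V) = {q} ∈ τ ✓.
  V = {[p=r], [q]}: π^{-1}(V) = {p, q, r} ∈ τ ✓.
Open sets in the quotient: τ_Q = {{}, {[q]}, {[p=r], [q]}} (3 elements).


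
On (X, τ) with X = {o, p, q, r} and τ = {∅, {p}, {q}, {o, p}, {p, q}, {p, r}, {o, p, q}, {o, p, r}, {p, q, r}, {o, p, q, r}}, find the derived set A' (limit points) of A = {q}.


A' = ∅

For each x ∈ X, list the open sets U ∈ τ with x ∈ U, then check whether U ∩ (A ∖ {x}) ≠ ∅ for every such U.
  x = o: open {o, p} ∋ x has {o, p} ∩ (A ∖ {o}) = ∅, so x is NOT a limit point.
  x = p: open {p} ∋ x has {p} ∩ (A ∖ {p}) = ∅, so x is NOT a limit point.
  x = q: open {q} ∋ x has {q} ∩ (A ∖ {q}) = ∅, so x is NOT a limit point.
  x = r: open {p, r} ∋ x has {p, r} ∩ (A ∖ {r}) = ∅, so x is NOT a limit point.
Collecting: A' = ∅.


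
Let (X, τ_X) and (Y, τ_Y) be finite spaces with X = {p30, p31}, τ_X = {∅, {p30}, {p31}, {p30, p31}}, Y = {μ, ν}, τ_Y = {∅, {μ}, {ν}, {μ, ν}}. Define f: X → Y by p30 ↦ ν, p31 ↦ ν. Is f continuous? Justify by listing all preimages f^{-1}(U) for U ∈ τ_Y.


f IS continuous.

Compute f^{-1}(U) for each U ∈ τ_Y:
  U = ∅: f^{-1}(U) = ∅ ∈ τ_X ✓.
  U = {μ}: f^{-1}(U) = ∅ ∈ τ_X ✓.
  U = {ν}: f^{-1}(U) = {p30, p31} ∈ τ_X ✓.
  U = {μ, ν}: f^{-1}(U) = {p30, p31} ∈ τ_X ✓.
Every preimage lies in τ_X, so f IS continuous.


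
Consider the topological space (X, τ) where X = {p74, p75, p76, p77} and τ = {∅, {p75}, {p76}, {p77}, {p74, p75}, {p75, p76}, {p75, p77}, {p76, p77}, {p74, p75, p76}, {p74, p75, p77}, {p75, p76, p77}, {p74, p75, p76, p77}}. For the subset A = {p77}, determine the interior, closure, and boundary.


int(A) = {p77}, cl(A) = {p77}, ∂A = ∅.

Closed sets in (X, τ) are complements of opens:
  closed(X, τ) = {∅, {p74}, {p76}, {p77}, {p74, p75}, {p74, p76}, {p74, p77}, {p76, p77}, {p74, p75, p76}, {p74, p75, p77}, {p74, p76, p77}, {p74, p75, p76, p77}}.
int(A) = ⋃ {U ∈ τ : U ⊆ A}. Opens contained in A: ∅, {p77}.
Taking the union of these: int(A) = {p77}.
cl(A) = ⋂ {C closed : A ⊆ C}. Closed sets containing A: {p77}, {p74, p77}, {p76, p77}, {p74, p75, p77}, {p74, p76, p77}, {p74, p75, p76, p77}.
Intersecting these: cl(A) = {p77}.
∂A = cl(A) ∖ int(A) = {p77} ∖ {p77} = ∅.


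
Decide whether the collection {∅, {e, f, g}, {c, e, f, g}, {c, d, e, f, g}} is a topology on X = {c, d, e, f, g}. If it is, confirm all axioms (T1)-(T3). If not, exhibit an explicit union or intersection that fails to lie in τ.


τ IS a topology on X.

Axiom (T1): ∅ ∈ τ? Yes; X ∈ τ? Yes.
Axiom (T2/T3): check pairwise unions and intersections of members of τ.
All pairwise intersections and unions checked — each lies in τ. Therefore τ satisfies (T1), (T2), (T3): it IS a topology on X.


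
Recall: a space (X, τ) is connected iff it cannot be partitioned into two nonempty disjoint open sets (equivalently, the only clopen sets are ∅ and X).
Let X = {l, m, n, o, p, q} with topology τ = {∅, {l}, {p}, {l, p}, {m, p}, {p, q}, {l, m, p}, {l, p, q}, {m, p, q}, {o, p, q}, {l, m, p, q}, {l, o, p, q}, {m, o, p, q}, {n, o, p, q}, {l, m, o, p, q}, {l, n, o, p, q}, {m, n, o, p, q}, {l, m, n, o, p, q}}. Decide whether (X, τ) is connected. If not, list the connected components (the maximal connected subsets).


(X, τ) is disconnected; components = [{l}, {m, n, o, p, q}].

Find clopen sets (U ∈ τ with X ∖ U ∈ τ):
  U = ∅, X ∖ U = {l, m, n, o, p, q} — both open, so U is clopen.
  U = {l}, X ∖ U = {m, n, o, p, q} — both open, so U is clopen.
  U = {m, n, o, p, q}, X ∖ U = {l} — both open, so U is clopen.
  U = {l, m, n, o, p, q}, X ∖ U = ∅ — both open, so U is clopen.
Nontrivial clopen(s) exist: e.g. {m, n, o, p, q}. So (X, τ) is disconnected.
Compute connected components by grouping points that agree on all clopens:
  component: {l}
  component: {m, n, o, p, q}


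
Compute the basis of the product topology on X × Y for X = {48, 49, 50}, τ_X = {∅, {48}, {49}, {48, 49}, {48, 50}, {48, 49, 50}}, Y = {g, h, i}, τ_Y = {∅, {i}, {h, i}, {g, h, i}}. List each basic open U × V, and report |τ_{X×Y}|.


Basis B = {∅ × ∅, {48} × {i}, {49} × {i}, {48} × {h, i}, {48, 49} × {i}, {48, 50} × {i}, {49} × {h, i}, {48} × {g, h, i}, {48, 49, 50} × {i}, {49} × {g, h, i}, {48, 49} × {h, i}, {48, 50} × {h, i}, {48, 49} × {g, h, i}, {48, 50} × {g, h, i}, {48, 49, 50} × {h, i}, {48, 49, 50} × {g, h, i}}; |τ_{X×Y}| = 40.

Enumerate products U × V with U ∈ τ_X, V ∈ τ_Y (deduplicated):
  ∅ × ∅ = {} (∅)
  {48} × {i} = {(48,i)}
  {49} × {i} = {(49,i)}
  {48} × {h, i} = {(48,h), (48,i)}
  {48, 49} × {i} = {(48,i), (49,i)}
  {48, 50} × {i} = {(48,i), (50,i)}
  {49} × {h, i} = {(49,h), (49,i)}
  {48} × {g, h, i} = {(48,g), (48,h), (48,i)}
  {48, 49, 50} × {i} = {(48,i), (49,i), (50,i)}
  {49} × {g, h, i} = {(49,g), (49,h), (49,i)}
  {48, 49} × {h, i} = {(48,h), (48,i), (49,h), (49,i)}
  {48, 50} × {h, i} = {(48,h), (48,i), (50,h), (50,i)}
  {48, 49} × {g, h, i} = {(48,g), (48,h), (48,i), (49,g), (49,h), (49,i)}
  {48, 50} × {g, h, i} = {(48,g), (48,h), (48,i), (50,g), (50,h), (50,i)}
  {48, 49, 50} × {h, i} = {(48,h), (48,i), (49,h), (49,i), (50,h), (50,i)}
  {48, 49, 50} × {g, h, i} = {(48,g), (48,h), (48,i), (49,g), (49,h), (49,i), (50,g), (50,h), (50,i)}
These 16 distinct sets form the basis B.
Close under arbitrary unions to get τ_{X×Y}; counting gives |τ_{X×Y}| = 40.


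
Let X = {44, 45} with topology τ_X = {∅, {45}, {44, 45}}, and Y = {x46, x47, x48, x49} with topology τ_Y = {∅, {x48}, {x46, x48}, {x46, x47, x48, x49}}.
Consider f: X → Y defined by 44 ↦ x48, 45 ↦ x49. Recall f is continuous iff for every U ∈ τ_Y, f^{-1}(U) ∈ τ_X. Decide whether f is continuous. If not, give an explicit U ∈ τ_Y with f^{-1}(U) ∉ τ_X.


f is NOT continuous.

Compute f^{-1}(U) for each U ∈ τ_Y:
  U = ∅: f^{-1}(U) = ∅ ∈ τ_X ✓.
  U = {x48}: f^{-1}(U) = {44} ∉ τ_X ✗.
  U = {x46, x48}: f^{-1}(U) = {44} ∉ τ_X ✗.
  U = {x46, x47, x48, x49}: f^{-1}(U) = {44, 45} ∈ τ_X ✓.
Found U = {x48} with f^{-1}(U) = {44} not in τ_X. Therefore f is NOT continuous.


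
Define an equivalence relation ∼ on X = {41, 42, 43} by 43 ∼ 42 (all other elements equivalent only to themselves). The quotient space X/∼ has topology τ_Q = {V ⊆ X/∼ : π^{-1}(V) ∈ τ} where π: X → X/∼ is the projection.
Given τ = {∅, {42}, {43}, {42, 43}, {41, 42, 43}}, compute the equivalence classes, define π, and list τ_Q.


X/∼ = {[41], [42=43]}; |τ_Q| = 3.

Equivalence classes: [41], [42=43].
Quotient map π: X → X/∼ sends 41 ↦ [41], 42 ↦ [42=43], 43 ↦ [42=43].
For each subset V ⊆ X/∼, compute π^{-1}(V) ⊆ X and check whether π^{-1}(V) ∈ τ. V is open in τ_Q iff π^{-1}(V) ∈ τ.
  V = {}: π^{-1}(V) = ∅ ∈ τ ✓.
  V = {[41]}: π^{-1}(V) = {41} ∉ τ ✗.
  V = {[42=43]}: π^{-1}(V) = {42, 43} ∈ τ ✓.
  V = {[41], [42=43]}: π^{-1}(V) = {41, 42, 43} ∈ τ ✓.
Open sets in the quotient: τ_Q = {{}, {[42=43]}, {[41], [42=43]}} (3 elements).


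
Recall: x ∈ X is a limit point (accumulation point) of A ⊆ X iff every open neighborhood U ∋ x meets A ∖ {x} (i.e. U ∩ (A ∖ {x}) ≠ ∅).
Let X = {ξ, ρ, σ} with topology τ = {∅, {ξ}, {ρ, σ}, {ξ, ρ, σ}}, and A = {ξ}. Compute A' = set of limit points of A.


A' = ∅

For each x ∈ X, list the open sets U ∈ τ with x ∈ U, then check whether U ∩ (A ∖ {x}) ≠ ∅ for every such U.
  x = ξ: open {ξ} ∋ x has {ξ} ∩ (A ∖ {ξ}) = ∅, so x is NOT a limit point.
  x = ρ: open {ρ, σ} ∋ x has {ρ, σ} ∩ (A ∖ {ρ}) = ∅, so x is NOT a limit point.
  x = σ: open {ρ, σ} ∋ x has {ρ, σ} ∩ (A ∖ {σ}) = ∅, so x is NOT a limit point.
Collecting: A' = ∅.


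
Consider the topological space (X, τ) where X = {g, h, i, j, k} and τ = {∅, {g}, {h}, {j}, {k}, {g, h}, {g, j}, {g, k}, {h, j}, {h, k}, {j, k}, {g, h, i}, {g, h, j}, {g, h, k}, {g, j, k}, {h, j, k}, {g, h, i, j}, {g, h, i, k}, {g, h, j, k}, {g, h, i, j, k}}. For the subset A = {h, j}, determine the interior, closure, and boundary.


int(A) = {h, j}, cl(A) = {h, i, j}, ∂A = {i}.

Closed sets in (X, τ) are complements of opens:
  closed(X, τ) = {∅, {i}, {j}, {k}, {g, i}, {h, i}, {i, j}, {i, k}, {j, k}, {g, h, i}, {g, i, j}, {g, i, k}, {h, i, j}, {h, i, k}, {i, j, k}, {g, h, i, j}, {g, h, i, k}, {g, i, j, k}, {h, i, j, k}, {g, h, i, j, k}}.
int(A) = ⋃ {U ∈ τ : U ⊆ A}. Opens contained in A: ∅, {h}, {j}, {h, j}.
Taking the union of these: int(A) = {h, j}.
cl(A) = ⋂ {C closed : A ⊆ C}. Closed sets containing A: {h, i, j}, {g, h, i, j}, {h, i, j, k}, {g, h, i, j, k}.
Intersecting these: cl(A) = {h, i, j}.
∂A = cl(A) ∖ int(A) = {h, i, j} ∖ {h, j} = {i}.


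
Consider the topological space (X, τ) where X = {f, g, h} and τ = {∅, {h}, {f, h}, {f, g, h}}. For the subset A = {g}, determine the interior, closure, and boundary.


int(A) = ∅, cl(A) = {g}, ∂A = {g}.

Closed sets in (X, τ) are complements of opens:
  closed(X, τ) = {∅, {g}, {f, g}, {f, g, h}}.
int(A) = ⋃ {U ∈ τ : U ⊆ A}. Opens contained in A: ∅.
Taking the union of these: int(A) = ∅.
cl(A) = ⋂ {C closed : A ⊆ C}. Closed sets containing A: {g}, {f, g}, {f, g, h}.
Intersecting these: cl(A) = {g}.
∂A = cl(A) ∖ int(A) = {g} ∖ ∅ = {g}.


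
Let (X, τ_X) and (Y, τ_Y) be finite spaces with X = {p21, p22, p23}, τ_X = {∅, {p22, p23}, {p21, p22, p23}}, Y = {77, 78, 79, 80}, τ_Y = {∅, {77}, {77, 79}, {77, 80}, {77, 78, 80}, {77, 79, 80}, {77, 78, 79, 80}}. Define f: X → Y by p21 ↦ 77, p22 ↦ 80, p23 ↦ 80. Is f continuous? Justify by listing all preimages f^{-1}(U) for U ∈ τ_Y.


f is NOT continuous.

Compute f^{-1}(U) for each U ∈ τ_Y:
  U = ∅: f^{-1}(U) = ∅ ∈ τ_X ✓.
  U = {77}: f^{-1}(U) = {p21} ∉ τ_X ✗.
  U = {77, 79}: f^{-1}(U) = {p21} ∉ τ_X ✗.
  U = {77, 80}: f^{-1}(U) = {p21, p22, p23} ∈ τ_X ✓.
  U = {77, 78, 80}: f^{-1}(U) = {p21, p22, p23} ∈ τ_X ✓.
  U = {77, 79, 80}: f^{-1}(U) = {p21, p22, p23} ∈ τ_X ✓.
  U = {77, 78, 79, 80}: f^{-1}(U) = {p21, p22, p23} ∈ τ_X ✓.
Found U = {77} with f^{-1}(U) = {p21} not in τ_X. Therefore f is NOT continuous.


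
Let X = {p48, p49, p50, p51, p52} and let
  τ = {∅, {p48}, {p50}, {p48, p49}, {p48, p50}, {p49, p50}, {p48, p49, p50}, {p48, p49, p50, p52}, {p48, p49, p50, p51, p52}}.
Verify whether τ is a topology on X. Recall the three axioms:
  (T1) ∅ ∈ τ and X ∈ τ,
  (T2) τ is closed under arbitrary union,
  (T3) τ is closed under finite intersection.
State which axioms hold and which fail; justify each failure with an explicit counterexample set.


τ is NOT a topology on X.

Axiom (T1): ∅ ∈ τ? Yes; X ∈ τ? Yes.
Axiom (T2/T3): check pairwise unions and intersections of members of τ.
Counterexample for (T3): {p48, p49} ∩ {p49, p50} = {p49} ∉ τ. Therefore τ is NOT a topology.


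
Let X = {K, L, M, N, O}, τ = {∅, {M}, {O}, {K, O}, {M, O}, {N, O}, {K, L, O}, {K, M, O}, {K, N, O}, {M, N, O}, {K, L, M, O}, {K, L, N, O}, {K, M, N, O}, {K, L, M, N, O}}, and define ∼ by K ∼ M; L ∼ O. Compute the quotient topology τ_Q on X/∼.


X/∼ = {[K=M], [L=O], [N]}; |τ_Q| = 3.

Equivalence classes: [K=M], [L=O], [N].
Quotient map π: X → X/∼ sends K ↦ [K=M], L ↦ [L=O], M ↦ [K=M], N ↦ [N], O ↦ [L=O].
For each subset V ⊆ X/∼, compute π^{-1}(V) ⊆ X and check whether π^{-1}(V) ∈ τ. V is open in τ_Q iff π^{-1}(V) ∈ τ.
  V = {}: π^{-1}(V) = ∅ ∈ τ ✓.
  V = {[K=M]}: π^{-1}(V) = {K, M} ∉ τ ✗.
  V = {[L=O]}: π^{-1}(V) = {L, O} ∉ τ ✗.
  V = {[K=M], [L=O]}: π^{-1}(V) = {K, L, M, O} ∈ τ ✓.
  V = {[N]}: π^{-1}(V) = {N} ∉ τ ✗.
  V = {[K=M], [N]}: π^{-1}(V) = {K, M, N} ∉ τ ✗.
  V = {[L=O], [N]}: π^{-1}(V) = {L, N, O} ∉ τ ✗.
  V = {[K=M], [L=O], [N]}: π^{-1}(V) = {K, L, M, N, O} ∈ τ ✓.
Open sets in the quotient: τ_Q = {{}, {[K=M], [L=O]}, {[K=M], [L=O], [N]}} (3 elements).


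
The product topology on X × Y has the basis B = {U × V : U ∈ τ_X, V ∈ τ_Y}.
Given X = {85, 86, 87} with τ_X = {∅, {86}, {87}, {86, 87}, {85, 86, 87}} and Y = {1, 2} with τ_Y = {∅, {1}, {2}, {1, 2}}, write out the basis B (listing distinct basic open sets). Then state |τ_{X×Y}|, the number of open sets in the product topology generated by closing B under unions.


Basis B = {∅ × ∅, {86} × {1}, {86} × {2}, {87} × {1}, {87} × {2}, {86} × {1, 2}, {86, 87} × {1}, {86, 87} × {2}, {87} × {1, 2}, {85, 86, 87} × {1}, {85, 86, 87} × {2}, {86, 87} × {1, 2}, {85, 86, 87} × {1, 2}}; |τ_{X×Y}| = 25.

Enumerate products U × V with U ∈ τ_X, V ∈ τ_Y (deduplicated):
  ∅ × ∅ = {} (∅)
  {86} × {1} = {(86,1)}
  {86} × {2} = {(86,2)}
  {87} × {1} = {(87,1)}
  {87} × {2} = {(87,2)}
  {86} × {1, 2} = {(86,1), (86,2)}
  {86, 87} × {1} = {(86,1), (87,1)}
  {86, 87} × {2} = {(86,2), (87,2)}
  {87} × {1, 2} = {(87,1), (87,2)}
  {85, 86, 87} × {1} = {(85,1), (86,1), (87,1)}
  {85, 86, 87} × {2} = {(85,2), (86,2), (87,2)}
  {86, 87} × {1, 2} = {(86,1), (86,2), (87,1), (87,2)}
  {85, 86, 87} × {1, 2} = {(85,1), (85,2), (86,1), (86,2), (87,1), (87,2)}
These 13 distinct sets form the basis B.
Close under arbitrary unions to get τ_{X×Y}; counting gives |τ_{X×Y}| = 25.


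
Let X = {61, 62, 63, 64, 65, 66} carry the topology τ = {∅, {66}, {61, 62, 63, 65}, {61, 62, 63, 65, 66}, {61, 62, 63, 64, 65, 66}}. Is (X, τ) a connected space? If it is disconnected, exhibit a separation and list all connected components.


(X, τ) is connected.

Find clopen sets (U ∈ τ with X ∖ U ∈ τ):
  U = ∅, X ∖ U = {61, 62, 63, 64, 65, 66} — both open, so U is clopen.
  U = {61, 62, 63, 64, 65, 66}, X ∖ U = ∅ — both open, so U is clopen.
Only trivial clopens (∅ and X) exist, so (X, τ) is connected.
Compute connected components by grouping points that agree on all clopens:
  component: {61, 62, 63, 64, 65, 66}


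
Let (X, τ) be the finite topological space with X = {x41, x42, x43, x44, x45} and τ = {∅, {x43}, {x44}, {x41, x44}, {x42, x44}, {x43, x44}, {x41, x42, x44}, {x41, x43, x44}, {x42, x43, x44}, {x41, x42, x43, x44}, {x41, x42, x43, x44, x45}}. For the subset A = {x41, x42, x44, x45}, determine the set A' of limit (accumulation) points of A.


A' = {x41, x42, x45}

For each x ∈ X, list the open sets U ∈ τ with x ∈ U, then check whether U ∩ (A ∖ {x}) ≠ ∅ for every such U.
  x = x41: opens ∋ x are {x41, x44}, {x41, x42, x44}, {x41, x43, x44}, {x41, x42, x43, x44}, {x41, x42, x43, x44, x45}; each meets A ∖ {x41}, so x IS a limit point.
  x = x42: opens ∋ x are {x42, x44}, {x41, x42, x44}, {x42, x43, x44}, {x41, x42, x43, x44}, {x41, x42, x43, x44, x45}; each meets A ∖ {x42}, so x IS a limit point.
  x = x43: open {x43} ∋ x has {x43} ∩ (A ∖ {x43}) = ∅, so x is NOT a limit point.
  x = x44: open {x44} ∋ x has {x44} ∩ (A ∖ {x44}) = ∅, so x is NOT a limit point.
  x = x45: opens ∋ x are {x41, x42, x43, x44, x45}; each meets A ∖ {x45}, so x IS a limit point.
Collecting: A' = {x41, x42, x45}.


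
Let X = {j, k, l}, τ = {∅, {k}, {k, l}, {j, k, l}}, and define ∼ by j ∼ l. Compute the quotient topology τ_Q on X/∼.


X/∼ = {[j=l], [k]}; |τ_Q| = 3.

Equivalence classes: [j=l], [k].
Quotient map π: X → X/∼ sends j ↦ [j=l], k ↦ [k], l ↦ [j=l].
For each subset V ⊆ X/∼, compute π^{-1}(V) ⊆ X and check whether π^{-1}(V) ∈ τ. V is open in τ_Q iff π^{-1}(V) ∈ τ.
  V = {}: π^{-1}(V) = ∅ ∈ τ ✓.
  V = {[j=l]}: π^{-1}(V) = {j, l} ∉ τ ✗.
  V = {[k]}: π^{-1}(V) = {k} ∈ τ ✓.
  V = {[j=l], [k]}: π^{-1}(V) = {j, k, l} ∈ τ ✓.
Open sets in the quotient: τ_Q = {{}, {[k]}, {[j=l], [k]}} (3 elements).


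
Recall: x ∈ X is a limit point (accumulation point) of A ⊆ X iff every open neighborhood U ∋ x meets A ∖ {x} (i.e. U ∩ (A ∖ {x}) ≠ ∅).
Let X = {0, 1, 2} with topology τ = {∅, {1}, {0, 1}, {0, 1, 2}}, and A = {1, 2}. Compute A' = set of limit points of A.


A' = {0, 2}

For each x ∈ X, list the open sets U ∈ τ with x ∈ U, then check whether U ∩ (A ∖ {x}) ≠ ∅ for every such U.
  x = 0: opens ∋ x are {0, 1}, {0, 1, 2}; each meets A ∖ {0}, so x IS a limit point.
  x = 1: open {1} ∋ x has {1} ∩ (A ∖ {1}) = ∅, so x is NOT a limit point.
  x = 2: opens ∋ x are {0, 1, 2}; each meets A ∖ {2}, so x IS a limit point.
Collecting: A' = {0, 2}.


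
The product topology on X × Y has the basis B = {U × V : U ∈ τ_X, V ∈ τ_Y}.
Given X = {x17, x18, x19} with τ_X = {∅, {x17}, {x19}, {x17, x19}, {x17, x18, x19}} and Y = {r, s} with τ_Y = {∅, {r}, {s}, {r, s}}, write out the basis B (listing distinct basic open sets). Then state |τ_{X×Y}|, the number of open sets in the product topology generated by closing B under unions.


Basis B = {∅ × ∅, {x17} × {r}, {x17} × {s}, {x19} × {r}, {x19} × {s}, {x17} × {r, s}, {x17, x19} × {r}, {x17, x19} × {s}, {x19} × {r, s}, {x17, x18, x19} × {r}, {x17, x18, x19} × {s}, {x17, x19} × {r, s}, {x17, x18, x19} × {r, s}}; |τ_{X×Y}| = 25.

Enumerate products U × V with U ∈ τ_X, V ∈ τ_Y (deduplicated):
  ∅ × ∅ = {} (∅)
  {x17} × {r} = {(x17,r)}
  {x17} × {s} = {(x17,s)}
  {x19} × {r} = {(x19,r)}
  {x19} × {s} = {(x19,s)}
  {x17} × {r, s} = {(x17,r), (x17,s)}
  {x17, x19} × {r} = {(x17,r), (x19,r)}
  {x17, x19} × {s} = {(x17,s), (x19,s)}
  {x19} × {r, s} = {(x19,r), (x19,s)}
  {x17, x18, x19} × {r} = {(x17,r), (x18,r), (x19,r)}
  {x17, x18, x19} × {s} = {(x17,s), (x18,s), (x19,s)}
  {x17, x19} × {r, s} = {(x17,r), (x17,s), (x19,r), (x19,s)}
  {x17, x18, x19} × {r, s} = {(x17,r), (x17,s), (x18,r), (x18,s), (x19,r), (x19,s)}
These 13 distinct sets form the basis B.
Close under arbitrary unions to get τ_{X×Y}; counting gives |τ_{X×Y}| = 25.
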